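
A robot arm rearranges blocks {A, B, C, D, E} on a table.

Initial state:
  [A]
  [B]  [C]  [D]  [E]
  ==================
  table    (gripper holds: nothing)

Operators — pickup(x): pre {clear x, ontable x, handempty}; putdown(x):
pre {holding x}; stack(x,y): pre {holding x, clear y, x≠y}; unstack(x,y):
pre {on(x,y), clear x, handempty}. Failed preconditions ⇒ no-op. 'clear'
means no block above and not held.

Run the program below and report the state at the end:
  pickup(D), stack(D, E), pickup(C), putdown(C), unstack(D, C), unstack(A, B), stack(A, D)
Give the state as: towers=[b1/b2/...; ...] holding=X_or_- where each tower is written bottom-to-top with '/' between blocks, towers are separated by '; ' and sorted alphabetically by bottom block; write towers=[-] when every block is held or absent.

step 1 (pickup(D)): towers=[B/A; C; E] holding=D
step 2 (stack(D, E)): towers=[B/A; C; E/D] holding=-
step 3 (pickup(C)): towers=[B/A; E/D] holding=C
step 4 (putdown(C)): towers=[B/A; C; E/D] holding=-
step 5 (unstack(D, C)) [no-op]: towers=[B/A; C; E/D] holding=-
step 6 (unstack(A, B)): towers=[B; C; E/D] holding=A
step 7 (stack(A, D)): towers=[B; C; E/D/A] holding=-

towers=[B; C; E/D/A] holding=-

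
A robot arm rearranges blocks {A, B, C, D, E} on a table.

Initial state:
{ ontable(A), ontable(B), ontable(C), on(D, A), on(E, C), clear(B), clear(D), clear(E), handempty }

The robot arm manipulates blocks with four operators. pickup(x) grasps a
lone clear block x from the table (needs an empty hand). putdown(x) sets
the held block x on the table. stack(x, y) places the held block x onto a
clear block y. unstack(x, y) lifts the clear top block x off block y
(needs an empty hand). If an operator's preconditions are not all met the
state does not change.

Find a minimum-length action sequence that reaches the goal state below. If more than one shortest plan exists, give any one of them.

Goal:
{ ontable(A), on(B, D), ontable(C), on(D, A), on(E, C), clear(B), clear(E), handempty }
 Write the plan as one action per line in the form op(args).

step 1 (pickup(B)): towers=[A/D; C/E] holding=B
step 2 (stack(B, D)): towers=[A/D/B; C/E] holding=-
goal check: towers=[A/D/B; C/E] holding=- — reached (length 2, optimal by BFS)

pickup(B)
stack(B, D)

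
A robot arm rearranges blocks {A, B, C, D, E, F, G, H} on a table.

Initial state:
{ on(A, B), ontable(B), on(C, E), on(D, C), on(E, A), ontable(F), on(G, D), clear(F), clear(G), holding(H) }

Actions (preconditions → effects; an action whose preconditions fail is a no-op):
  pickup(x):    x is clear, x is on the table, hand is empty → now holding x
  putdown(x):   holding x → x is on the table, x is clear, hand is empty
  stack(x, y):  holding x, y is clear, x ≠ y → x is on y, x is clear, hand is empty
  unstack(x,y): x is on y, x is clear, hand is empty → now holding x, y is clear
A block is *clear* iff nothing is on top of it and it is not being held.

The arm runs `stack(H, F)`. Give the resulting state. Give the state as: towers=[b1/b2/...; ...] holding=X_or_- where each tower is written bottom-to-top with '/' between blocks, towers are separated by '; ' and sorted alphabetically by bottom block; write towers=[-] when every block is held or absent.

towers=[B/A/E/C/D/G; F/H] holding=-

before: towers=[B/A/E/C/D/G; F] holding=H
pre[stack(H, F)]: holding(H) ok, clear(F) ok, H≠F ok
all met → apply stack(H, F)
after:  towers=[B/A/E/C/D/G; F/H] holding=-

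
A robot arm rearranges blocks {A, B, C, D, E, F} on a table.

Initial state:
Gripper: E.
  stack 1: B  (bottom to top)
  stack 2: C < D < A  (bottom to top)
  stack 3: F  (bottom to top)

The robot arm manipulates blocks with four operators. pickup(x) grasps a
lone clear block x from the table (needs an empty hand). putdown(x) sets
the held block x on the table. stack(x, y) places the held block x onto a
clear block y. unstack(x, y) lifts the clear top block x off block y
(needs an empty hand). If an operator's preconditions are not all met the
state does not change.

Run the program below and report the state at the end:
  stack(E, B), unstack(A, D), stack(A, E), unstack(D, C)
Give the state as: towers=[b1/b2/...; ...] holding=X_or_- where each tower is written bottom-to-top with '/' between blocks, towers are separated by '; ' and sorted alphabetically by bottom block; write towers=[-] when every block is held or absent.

towers=[B/E/A; C; F] holding=D

step 1 (stack(E, B)): towers=[B/E; C/D/A; F] holding=-
step 2 (unstack(A, D)): towers=[B/E; C/D; F] holding=A
step 3 (stack(A, E)): towers=[B/E/A; C/D; F] holding=-
step 4 (unstack(D, C)): towers=[B/E/A; C; F] holding=D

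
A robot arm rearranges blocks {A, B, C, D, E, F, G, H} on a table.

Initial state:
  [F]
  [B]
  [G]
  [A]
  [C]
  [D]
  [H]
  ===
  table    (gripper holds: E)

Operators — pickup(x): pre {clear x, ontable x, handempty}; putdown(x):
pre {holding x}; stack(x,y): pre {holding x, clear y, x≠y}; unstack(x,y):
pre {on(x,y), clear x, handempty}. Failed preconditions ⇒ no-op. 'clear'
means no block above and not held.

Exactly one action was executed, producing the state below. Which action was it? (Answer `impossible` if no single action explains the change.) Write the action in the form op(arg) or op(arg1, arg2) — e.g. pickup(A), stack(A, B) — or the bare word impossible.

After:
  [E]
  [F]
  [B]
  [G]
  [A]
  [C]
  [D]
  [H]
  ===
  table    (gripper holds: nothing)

target: towers=[H/D/C/A/G/B/F/E] holding=-
        putdown(E) → towers=[E; H/D/C/A/G/B/F] holding=-
       stack(E, F) → towers=[H/D/C/A/G/B/F/E] holding=-  ← match

stack(E, F)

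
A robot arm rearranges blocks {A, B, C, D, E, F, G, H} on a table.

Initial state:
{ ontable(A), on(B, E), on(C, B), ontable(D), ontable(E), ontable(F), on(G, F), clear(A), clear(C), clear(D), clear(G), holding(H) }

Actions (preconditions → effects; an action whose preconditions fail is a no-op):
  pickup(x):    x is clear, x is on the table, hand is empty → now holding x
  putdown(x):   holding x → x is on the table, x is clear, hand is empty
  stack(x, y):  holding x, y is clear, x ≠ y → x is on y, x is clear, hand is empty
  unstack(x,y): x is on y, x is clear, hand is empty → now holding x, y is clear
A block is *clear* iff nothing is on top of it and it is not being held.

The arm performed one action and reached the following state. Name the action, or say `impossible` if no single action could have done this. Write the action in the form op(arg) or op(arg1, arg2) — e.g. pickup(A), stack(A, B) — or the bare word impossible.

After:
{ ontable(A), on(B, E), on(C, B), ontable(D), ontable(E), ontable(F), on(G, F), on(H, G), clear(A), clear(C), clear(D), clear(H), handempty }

stack(H, G)

target: towers=[A; D; E/B/C; F/G/H] holding=-
        putdown(H) → towers=[A; D; E/B/C; F/G; H] holding=-
       stack(H, G) → towers=[A; D; E/B/C; F/G/H] holding=-  ← match
       stack(H, A) → towers=[A/H; D; E/B/C; F/G] holding=-
       stack(H, D) → towers=[A; D/H; E/B/C; F/G] holding=-
       stack(H, C) → towers=[A; D; E/B/C/H; F/G] holding=-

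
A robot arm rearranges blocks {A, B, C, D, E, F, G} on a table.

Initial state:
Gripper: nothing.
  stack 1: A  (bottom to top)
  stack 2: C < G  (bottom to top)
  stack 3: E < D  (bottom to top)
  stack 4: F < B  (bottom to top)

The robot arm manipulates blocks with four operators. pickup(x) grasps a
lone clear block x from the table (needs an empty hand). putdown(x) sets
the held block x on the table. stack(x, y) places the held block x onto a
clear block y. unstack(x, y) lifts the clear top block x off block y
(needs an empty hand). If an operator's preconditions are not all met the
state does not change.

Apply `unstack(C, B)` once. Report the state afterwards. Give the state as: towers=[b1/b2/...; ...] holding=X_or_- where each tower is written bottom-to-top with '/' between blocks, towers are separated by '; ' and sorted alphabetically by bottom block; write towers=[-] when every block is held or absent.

towers=[A; C/G; E/D; F/B] holding=-

before: towers=[A; C/G; E/D; F/B] holding=-
pre[unstack(C, B)]: on(C,B) ✗, clear(C) ✗, handempty ✓
on(C,B), clear(C) unmet → unstack(C, B) is a no-op
after:  towers=[A; C/G; E/D; F/B] holding=-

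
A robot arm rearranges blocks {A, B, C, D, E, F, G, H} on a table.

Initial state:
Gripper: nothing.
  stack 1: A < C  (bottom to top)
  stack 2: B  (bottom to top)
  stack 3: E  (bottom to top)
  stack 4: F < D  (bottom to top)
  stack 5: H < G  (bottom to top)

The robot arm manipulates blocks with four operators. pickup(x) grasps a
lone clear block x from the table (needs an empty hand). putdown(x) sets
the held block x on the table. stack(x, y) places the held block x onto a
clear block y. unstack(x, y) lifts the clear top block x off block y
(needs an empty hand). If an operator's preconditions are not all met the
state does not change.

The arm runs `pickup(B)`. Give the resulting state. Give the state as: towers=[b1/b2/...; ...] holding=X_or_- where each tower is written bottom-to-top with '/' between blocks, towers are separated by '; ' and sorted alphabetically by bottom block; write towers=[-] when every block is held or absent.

towers=[A/C; E; F/D; H/G] holding=B

before: towers=[A/C; B; E; F/D; H/G] holding=-
pre[pickup(B)]: clear(B) ok, ontable(B) ok, handempty ok
all met → apply pickup(B)
after:  towers=[A/C; E; F/D; H/G] holding=B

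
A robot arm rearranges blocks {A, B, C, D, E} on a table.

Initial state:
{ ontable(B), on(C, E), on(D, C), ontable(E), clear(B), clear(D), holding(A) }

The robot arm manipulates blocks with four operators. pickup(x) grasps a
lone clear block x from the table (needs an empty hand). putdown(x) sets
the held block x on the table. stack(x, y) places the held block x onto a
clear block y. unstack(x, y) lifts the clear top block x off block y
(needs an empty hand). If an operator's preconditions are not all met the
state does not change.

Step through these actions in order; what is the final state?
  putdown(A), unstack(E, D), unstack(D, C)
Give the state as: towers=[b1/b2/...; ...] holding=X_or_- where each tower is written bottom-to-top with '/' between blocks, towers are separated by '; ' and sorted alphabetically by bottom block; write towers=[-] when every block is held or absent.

towers=[A; B; E/C] holding=D

step 1 (putdown(A)): towers=[A; B; E/C/D] holding=-
step 2 (unstack(E, D)) [no-op]: towers=[A; B; E/C/D] holding=-
step 3 (unstack(D, C)): towers=[A; B; E/C] holding=D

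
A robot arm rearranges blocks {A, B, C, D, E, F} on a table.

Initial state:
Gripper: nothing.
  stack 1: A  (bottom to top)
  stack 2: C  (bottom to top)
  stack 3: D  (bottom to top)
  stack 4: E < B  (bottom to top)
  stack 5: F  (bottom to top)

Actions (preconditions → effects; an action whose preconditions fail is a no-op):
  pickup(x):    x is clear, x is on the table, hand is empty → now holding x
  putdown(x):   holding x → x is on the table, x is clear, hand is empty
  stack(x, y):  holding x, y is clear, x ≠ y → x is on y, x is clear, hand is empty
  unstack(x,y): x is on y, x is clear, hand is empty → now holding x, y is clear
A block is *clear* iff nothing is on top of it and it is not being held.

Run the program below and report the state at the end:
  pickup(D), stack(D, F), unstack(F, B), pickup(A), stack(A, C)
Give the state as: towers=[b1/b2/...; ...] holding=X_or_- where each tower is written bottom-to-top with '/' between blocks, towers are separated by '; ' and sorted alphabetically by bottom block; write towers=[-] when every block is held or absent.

step 1 (pickup(D)): towers=[A; C; E/B; F] holding=D
step 2 (stack(D, F)): towers=[A; C; E/B; F/D] holding=-
step 3 (unstack(F, B)) [no-op]: towers=[A; C; E/B; F/D] holding=-
step 4 (pickup(A)): towers=[C; E/B; F/D] holding=A
step 5 (stack(A, C)): towers=[C/A; E/B; F/D] holding=-

towers=[C/A; E/B; F/D] holding=-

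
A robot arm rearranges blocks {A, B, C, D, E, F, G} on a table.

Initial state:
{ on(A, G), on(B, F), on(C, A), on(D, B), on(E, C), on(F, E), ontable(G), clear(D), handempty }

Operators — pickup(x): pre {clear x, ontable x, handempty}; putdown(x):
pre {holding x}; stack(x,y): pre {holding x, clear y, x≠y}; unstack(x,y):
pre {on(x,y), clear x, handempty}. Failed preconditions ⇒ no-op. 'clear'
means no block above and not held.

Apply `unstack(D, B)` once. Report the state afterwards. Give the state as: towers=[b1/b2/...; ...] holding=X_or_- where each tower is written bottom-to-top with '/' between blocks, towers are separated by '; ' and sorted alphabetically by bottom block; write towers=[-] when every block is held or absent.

towers=[G/A/C/E/F/B] holding=D

before: towers=[G/A/C/E/F/B/D] holding=-
pre[unstack(D, B)]: on(D,B) ✓, clear(D) ✓, handempty ✓
all met → apply unstack(D, B)
after:  towers=[G/A/C/E/F/B] holding=D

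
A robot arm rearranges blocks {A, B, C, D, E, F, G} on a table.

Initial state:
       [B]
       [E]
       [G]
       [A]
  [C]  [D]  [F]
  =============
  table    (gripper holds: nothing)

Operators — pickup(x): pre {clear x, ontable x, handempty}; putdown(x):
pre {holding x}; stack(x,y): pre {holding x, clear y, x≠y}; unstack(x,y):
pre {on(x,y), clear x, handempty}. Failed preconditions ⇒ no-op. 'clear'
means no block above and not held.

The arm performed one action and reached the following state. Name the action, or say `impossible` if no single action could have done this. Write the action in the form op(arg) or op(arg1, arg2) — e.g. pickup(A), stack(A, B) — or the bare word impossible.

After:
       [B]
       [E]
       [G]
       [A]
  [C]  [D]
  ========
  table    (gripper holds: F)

target: towers=[C; D/A/G/E/B] holding=F
     unstack(B, E) → towers=[C; D/A/G/E; F] holding=B
         pickup(F) → towers=[C; D/A/G/E/B] holding=F  ← match
         pickup(C) → towers=[D/A/G/E/B; F] holding=C

pickup(F)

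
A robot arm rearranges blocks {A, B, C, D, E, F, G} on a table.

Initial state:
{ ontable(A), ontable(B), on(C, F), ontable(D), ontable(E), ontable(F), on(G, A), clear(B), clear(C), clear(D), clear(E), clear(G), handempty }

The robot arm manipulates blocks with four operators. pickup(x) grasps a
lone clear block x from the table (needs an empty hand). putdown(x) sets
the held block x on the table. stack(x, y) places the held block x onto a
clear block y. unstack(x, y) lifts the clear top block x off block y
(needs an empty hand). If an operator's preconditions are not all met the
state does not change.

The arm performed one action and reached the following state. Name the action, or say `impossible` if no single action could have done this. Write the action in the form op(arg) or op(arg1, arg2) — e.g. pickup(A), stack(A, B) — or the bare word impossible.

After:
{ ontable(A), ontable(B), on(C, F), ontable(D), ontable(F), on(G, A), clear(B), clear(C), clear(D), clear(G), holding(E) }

target: towers=[A/G; B; D; F/C] holding=E
         pickup(B) → towers=[A/G; D; E; F/C] holding=B
     unstack(G, A) → towers=[A; B; D; E; F/C] holding=G
         pickup(D) → towers=[A/G; B; E; F/C] holding=D
         pickup(E) → towers=[A/G; B; D; F/C] holding=E  ← match
     unstack(C, F) → towers=[A/G; B; D; E; F] holding=C

pickup(E)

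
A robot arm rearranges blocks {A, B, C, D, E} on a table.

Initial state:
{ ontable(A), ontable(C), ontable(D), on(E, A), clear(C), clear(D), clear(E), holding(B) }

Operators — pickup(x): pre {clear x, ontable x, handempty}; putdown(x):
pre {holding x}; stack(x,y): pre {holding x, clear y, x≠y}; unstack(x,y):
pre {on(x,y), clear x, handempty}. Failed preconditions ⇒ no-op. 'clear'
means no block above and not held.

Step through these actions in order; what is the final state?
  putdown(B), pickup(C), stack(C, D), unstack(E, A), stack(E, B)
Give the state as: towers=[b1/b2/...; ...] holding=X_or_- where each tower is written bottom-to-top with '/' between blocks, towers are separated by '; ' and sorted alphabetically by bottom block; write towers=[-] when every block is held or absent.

step 1 (putdown(B)): towers=[A/E; B; C; D] holding=-
step 2 (pickup(C)): towers=[A/E; B; D] holding=C
step 3 (stack(C, D)): towers=[A/E; B; D/C] holding=-
step 4 (unstack(E, A)): towers=[A; B; D/C] holding=E
step 5 (stack(E, B)): towers=[A; B/E; D/C] holding=-

towers=[A; B/E; D/C] holding=-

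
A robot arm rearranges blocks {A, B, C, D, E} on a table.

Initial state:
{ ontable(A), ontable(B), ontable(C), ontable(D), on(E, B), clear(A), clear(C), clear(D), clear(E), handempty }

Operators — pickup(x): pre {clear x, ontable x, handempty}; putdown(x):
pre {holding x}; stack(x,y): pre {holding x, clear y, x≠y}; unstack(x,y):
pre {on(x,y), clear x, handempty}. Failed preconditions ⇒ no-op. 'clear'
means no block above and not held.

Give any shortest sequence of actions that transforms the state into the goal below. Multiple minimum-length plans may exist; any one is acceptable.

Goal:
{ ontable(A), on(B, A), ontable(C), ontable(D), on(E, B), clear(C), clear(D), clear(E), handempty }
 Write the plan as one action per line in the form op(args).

unstack(E, B)
putdown(E)
pickup(B)
stack(B, A)
pickup(E)
stack(E, B)

step 1 (unstack(E, B)): towers=[A; B; C; D] holding=E
step 2 (putdown(E)): towers=[A; B; C; D; E] holding=-
step 3 (pickup(B)): towers=[A; C; D; E] holding=B
step 4 (stack(B, A)): towers=[A/B; C; D; E] holding=-
step 5 (pickup(E)): towers=[A/B; C; D] holding=E
step 6 (stack(E, B)): towers=[A/B/E; C; D] holding=-
goal check: towers=[A/B/E; C; D] holding=- — reached (length 6, optimal by BFS)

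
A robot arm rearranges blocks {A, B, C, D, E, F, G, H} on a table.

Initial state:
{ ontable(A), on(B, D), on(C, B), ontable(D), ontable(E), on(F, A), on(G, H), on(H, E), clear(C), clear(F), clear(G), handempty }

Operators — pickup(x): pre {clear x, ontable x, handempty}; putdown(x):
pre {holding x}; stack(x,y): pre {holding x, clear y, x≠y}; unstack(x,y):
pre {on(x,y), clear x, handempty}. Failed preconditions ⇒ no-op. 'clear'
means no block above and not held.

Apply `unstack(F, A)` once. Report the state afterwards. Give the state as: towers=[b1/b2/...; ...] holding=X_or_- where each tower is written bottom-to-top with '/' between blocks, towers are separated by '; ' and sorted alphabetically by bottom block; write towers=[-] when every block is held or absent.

before: towers=[A/F; D/B/C; E/H/G] holding=-
pre[unstack(F, A)]: on(F,A) yes, clear(F) yes, handempty yes
all met → apply unstack(F, A)
after:  towers=[A; D/B/C; E/H/G] holding=F

towers=[A; D/B/C; E/H/G] holding=F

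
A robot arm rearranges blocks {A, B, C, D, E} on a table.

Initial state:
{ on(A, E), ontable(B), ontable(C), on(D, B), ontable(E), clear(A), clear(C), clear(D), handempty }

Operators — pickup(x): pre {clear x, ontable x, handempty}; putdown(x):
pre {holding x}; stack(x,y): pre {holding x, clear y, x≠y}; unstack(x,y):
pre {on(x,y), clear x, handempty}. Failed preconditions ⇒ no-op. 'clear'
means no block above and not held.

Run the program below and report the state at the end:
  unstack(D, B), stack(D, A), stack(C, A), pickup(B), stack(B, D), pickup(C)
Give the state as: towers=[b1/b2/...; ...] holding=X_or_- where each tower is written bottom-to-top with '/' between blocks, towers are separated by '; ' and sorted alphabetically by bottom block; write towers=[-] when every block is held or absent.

towers=[E/A/D/B] holding=C

step 1 (unstack(D, B)): towers=[B; C; E/A] holding=D
step 2 (stack(D, A)): towers=[B; C; E/A/D] holding=-
step 3 (stack(C, A)) [no-op]: towers=[B; C; E/A/D] holding=-
step 4 (pickup(B)): towers=[C; E/A/D] holding=B
step 5 (stack(B, D)): towers=[C; E/A/D/B] holding=-
step 6 (pickup(C)): towers=[E/A/D/B] holding=C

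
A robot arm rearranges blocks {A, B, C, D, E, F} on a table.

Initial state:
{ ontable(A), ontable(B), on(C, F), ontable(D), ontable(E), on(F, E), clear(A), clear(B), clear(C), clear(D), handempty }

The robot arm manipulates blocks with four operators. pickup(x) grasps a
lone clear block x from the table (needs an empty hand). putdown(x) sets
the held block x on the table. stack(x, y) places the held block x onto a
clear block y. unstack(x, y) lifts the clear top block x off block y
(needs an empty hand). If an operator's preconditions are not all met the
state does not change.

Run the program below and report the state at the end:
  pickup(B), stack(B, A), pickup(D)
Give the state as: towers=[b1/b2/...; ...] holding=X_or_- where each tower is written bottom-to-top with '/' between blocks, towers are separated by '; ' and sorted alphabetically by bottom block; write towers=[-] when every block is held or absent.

towers=[A/B; E/F/C] holding=D

step 1 (pickup(B)): towers=[A; D; E/F/C] holding=B
step 2 (stack(B, A)): towers=[A/B; D; E/F/C] holding=-
step 3 (pickup(D)): towers=[A/B; E/F/C] holding=D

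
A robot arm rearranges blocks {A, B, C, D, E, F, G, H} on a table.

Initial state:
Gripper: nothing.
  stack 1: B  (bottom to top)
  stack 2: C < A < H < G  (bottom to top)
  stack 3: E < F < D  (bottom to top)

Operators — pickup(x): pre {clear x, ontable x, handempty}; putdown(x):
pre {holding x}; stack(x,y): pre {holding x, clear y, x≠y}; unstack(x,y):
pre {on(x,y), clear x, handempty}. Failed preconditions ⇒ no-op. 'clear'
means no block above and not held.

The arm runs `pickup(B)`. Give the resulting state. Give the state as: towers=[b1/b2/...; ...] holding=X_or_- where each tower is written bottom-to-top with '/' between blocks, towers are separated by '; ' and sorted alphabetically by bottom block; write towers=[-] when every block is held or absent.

before: towers=[B; C/A/H/G; E/F/D] holding=-
pre[pickup(B)]: clear(B) yes, ontable(B) yes, handempty yes
all met → apply pickup(B)
after:  towers=[C/A/H/G; E/F/D] holding=B

towers=[C/A/H/G; E/F/D] holding=B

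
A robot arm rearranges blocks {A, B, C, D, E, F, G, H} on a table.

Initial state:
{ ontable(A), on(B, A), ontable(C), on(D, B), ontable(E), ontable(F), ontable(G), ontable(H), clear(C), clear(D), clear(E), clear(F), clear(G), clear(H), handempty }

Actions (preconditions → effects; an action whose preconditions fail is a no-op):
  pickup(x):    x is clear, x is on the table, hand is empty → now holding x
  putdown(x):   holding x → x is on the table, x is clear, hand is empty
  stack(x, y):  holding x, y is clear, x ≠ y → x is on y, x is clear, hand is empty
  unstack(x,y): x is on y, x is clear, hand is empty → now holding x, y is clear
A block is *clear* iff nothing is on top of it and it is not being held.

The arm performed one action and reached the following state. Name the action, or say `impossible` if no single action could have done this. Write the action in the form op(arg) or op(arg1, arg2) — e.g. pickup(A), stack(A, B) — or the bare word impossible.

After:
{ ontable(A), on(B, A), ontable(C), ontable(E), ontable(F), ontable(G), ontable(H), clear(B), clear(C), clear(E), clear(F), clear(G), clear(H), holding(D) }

unstack(D, B)

target: towers=[A/B; C; E; F; G; H] holding=D
         pickup(G) → towers=[A/B/D; C; E; F; H] holding=G
         pickup(E) → towers=[A/B/D; C; F; G; H] holding=E
         pickup(H) → towers=[A/B/D; C; E; F; G] holding=H
         pickup(F) → towers=[A/B/D; C; E; G; H] holding=F
     unstack(D, B) → towers=[A/B; C; E; F; G; H] holding=D  ← match
         pickup(C) → towers=[A/B/D; E; F; G; H] holding=C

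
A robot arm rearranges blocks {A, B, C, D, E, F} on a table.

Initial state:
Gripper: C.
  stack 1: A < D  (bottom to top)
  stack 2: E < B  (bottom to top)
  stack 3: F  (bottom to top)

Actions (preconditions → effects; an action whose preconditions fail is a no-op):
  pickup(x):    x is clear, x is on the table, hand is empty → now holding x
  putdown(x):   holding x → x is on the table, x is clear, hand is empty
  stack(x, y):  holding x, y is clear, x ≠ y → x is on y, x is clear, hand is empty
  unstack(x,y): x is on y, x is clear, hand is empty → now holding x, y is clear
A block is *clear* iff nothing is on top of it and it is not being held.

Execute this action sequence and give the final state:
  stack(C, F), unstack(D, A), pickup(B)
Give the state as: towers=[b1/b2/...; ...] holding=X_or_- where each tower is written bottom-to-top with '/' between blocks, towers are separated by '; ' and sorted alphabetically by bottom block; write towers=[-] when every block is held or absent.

towers=[A; E/B; F/C] holding=D

step 1 (stack(C, F)): towers=[A/D; E/B; F/C] holding=-
step 2 (unstack(D, A)): towers=[A; E/B; F/C] holding=D
step 3 (pickup(B)) [no-op]: towers=[A; E/B; F/C] holding=D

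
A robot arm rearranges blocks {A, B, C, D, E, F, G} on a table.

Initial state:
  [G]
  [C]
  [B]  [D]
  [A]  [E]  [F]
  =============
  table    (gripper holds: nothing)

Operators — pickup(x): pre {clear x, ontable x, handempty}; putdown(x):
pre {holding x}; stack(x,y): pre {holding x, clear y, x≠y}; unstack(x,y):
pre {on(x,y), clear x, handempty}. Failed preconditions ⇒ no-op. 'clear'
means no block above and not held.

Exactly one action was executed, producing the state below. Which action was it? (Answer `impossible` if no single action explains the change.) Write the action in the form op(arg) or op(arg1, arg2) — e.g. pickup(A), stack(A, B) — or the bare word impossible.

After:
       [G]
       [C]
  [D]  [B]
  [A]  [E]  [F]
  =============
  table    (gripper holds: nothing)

target: towers=[A/D; E/B/C/G; F] holding=-
         pickup(F) → towers=[A/B/C/G; E/D] holding=F
     unstack(G, C) → towers=[A/B/C; E/D; F] holding=G
     unstack(D, E) → towers=[A/B/C/G; E; F] holding=D
none of the 3 applicable actions match → impossible

impossible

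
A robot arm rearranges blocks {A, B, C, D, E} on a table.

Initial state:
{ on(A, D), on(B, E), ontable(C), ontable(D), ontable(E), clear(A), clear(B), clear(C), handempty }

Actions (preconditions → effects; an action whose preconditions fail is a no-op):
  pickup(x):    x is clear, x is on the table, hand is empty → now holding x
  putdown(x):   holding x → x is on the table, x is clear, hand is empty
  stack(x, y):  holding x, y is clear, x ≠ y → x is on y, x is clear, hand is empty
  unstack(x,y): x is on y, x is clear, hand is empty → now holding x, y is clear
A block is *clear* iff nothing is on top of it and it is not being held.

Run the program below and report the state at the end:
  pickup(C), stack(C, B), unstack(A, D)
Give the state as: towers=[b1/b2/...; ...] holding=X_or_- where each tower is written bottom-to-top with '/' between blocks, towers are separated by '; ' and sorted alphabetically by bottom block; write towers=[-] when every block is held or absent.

towers=[D; E/B/C] holding=A

step 1 (pickup(C)): towers=[D/A; E/B] holding=C
step 2 (stack(C, B)): towers=[D/A; E/B/C] holding=-
step 3 (unstack(A, D)): towers=[D; E/B/C] holding=A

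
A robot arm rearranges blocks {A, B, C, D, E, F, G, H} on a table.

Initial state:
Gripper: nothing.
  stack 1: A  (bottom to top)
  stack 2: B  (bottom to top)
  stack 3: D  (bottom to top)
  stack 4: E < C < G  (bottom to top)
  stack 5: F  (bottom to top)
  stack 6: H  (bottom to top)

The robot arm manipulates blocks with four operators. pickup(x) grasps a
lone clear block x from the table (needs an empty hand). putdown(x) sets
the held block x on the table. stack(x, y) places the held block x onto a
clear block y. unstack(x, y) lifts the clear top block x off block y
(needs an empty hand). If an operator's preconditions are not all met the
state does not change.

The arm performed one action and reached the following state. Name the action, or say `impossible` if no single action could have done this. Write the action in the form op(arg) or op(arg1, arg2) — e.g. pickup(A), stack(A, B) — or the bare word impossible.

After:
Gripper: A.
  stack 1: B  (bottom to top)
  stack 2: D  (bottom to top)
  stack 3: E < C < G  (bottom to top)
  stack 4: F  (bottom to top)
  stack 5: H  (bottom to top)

target: towers=[B; D; E/C/G; F; H] holding=A
     unstack(G, C) → towers=[A; B; D; E/C; F; H] holding=G
         pickup(A) → towers=[B; D; E/C/G; F; H] holding=A  ← match
         pickup(H) → towers=[A; B; D; E/C/G; F] holding=H
         pickup(B) → towers=[A; D; E/C/G; F; H] holding=B
         pickup(F) → towers=[A; B; D; E/C/G; H] holding=F
         pickup(D) → towers=[A; B; E/C/G; F; H] holding=D

pickup(A)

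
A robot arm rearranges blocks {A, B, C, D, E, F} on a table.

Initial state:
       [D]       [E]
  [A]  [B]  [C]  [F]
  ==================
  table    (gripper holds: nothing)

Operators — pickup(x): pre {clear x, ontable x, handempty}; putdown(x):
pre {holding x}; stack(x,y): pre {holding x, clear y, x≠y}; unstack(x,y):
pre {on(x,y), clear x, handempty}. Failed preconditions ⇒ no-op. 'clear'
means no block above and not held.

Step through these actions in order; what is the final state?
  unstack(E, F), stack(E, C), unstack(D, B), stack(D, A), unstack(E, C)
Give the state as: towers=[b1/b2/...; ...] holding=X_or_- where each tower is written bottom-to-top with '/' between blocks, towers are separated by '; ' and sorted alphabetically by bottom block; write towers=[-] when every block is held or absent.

towers=[A/D; B; C; F] holding=E

step 1 (unstack(E, F)): towers=[A; B/D; C; F] holding=E
step 2 (stack(E, C)): towers=[A; B/D; C/E; F] holding=-
step 3 (unstack(D, B)): towers=[A; B; C/E; F] holding=D
step 4 (stack(D, A)): towers=[A/D; B; C/E; F] holding=-
step 5 (unstack(E, C)): towers=[A/D; B; C; F] holding=E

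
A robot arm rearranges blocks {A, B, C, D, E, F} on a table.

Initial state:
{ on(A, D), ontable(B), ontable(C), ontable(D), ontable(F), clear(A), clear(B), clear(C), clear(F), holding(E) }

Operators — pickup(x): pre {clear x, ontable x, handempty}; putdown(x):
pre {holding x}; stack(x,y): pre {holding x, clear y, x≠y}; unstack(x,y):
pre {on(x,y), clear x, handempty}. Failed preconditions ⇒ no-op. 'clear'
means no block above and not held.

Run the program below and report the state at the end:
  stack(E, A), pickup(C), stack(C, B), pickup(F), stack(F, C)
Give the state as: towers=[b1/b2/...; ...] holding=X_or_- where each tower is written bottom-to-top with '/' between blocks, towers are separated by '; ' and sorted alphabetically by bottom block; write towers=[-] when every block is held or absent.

step 1 (stack(E, A)): towers=[B; C; D/A/E; F] holding=-
step 2 (pickup(C)): towers=[B; D/A/E; F] holding=C
step 3 (stack(C, B)): towers=[B/C; D/A/E; F] holding=-
step 4 (pickup(F)): towers=[B/C; D/A/E] holding=F
step 5 (stack(F, C)): towers=[B/C/F; D/A/E] holding=-

towers=[B/C/F; D/A/E] holding=-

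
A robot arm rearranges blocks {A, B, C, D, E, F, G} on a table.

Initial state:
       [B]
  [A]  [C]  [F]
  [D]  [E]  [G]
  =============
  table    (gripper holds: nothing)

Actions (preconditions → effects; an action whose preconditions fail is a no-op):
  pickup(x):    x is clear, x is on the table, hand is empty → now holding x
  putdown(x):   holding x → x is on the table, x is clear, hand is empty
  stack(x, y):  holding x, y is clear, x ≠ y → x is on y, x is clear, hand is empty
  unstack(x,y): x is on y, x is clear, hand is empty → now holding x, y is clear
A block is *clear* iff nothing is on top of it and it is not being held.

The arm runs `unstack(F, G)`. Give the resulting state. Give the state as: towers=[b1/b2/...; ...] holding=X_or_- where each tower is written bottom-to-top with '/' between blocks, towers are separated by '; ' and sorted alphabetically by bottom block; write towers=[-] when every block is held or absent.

towers=[D/A; E/C/B; G] holding=F

before: towers=[D/A; E/C/B; G/F] holding=-
pre[unstack(F, G)]: on(F,G) ok, clear(F) ok, handempty ok
all met → apply unstack(F, G)
after:  towers=[D/A; E/C/B; G] holding=F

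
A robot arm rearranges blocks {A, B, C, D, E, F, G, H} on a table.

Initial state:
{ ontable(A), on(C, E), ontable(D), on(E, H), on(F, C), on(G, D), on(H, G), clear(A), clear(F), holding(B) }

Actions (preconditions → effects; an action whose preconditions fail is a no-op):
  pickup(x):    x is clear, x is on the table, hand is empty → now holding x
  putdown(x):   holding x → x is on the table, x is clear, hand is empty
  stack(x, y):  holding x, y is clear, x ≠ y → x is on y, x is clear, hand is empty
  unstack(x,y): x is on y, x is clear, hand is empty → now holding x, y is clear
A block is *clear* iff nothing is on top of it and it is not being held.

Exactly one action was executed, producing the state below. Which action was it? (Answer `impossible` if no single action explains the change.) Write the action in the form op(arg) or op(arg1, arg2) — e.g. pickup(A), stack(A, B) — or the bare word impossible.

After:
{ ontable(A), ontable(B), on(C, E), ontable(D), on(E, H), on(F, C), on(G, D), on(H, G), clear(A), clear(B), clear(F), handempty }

putdown(B)

target: towers=[A; B; D/G/H/E/C/F] holding=-
        putdown(B) → towers=[A; B; D/G/H/E/C/F] holding=-  ← match
       stack(B, A) → towers=[A/B; D/G/H/E/C/F] holding=-
       stack(B, F) → towers=[A; D/G/H/E/C/F/B] holding=-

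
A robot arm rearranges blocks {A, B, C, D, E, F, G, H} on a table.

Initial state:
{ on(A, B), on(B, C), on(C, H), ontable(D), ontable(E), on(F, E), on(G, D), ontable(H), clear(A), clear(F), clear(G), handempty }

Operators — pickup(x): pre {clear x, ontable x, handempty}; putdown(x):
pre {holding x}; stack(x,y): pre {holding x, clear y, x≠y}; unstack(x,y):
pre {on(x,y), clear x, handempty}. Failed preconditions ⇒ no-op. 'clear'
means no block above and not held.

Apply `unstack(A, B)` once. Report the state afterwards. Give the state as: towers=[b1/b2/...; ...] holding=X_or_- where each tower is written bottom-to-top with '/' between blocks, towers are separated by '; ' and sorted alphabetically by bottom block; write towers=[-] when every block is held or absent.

towers=[D/G; E/F; H/C/B] holding=A

before: towers=[D/G; E/F; H/C/B/A] holding=-
pre[unstack(A, B)]: on(A,B) ✓, clear(A) ✓, handempty ✓
all met → apply unstack(A, B)
after:  towers=[D/G; E/F; H/C/B] holding=A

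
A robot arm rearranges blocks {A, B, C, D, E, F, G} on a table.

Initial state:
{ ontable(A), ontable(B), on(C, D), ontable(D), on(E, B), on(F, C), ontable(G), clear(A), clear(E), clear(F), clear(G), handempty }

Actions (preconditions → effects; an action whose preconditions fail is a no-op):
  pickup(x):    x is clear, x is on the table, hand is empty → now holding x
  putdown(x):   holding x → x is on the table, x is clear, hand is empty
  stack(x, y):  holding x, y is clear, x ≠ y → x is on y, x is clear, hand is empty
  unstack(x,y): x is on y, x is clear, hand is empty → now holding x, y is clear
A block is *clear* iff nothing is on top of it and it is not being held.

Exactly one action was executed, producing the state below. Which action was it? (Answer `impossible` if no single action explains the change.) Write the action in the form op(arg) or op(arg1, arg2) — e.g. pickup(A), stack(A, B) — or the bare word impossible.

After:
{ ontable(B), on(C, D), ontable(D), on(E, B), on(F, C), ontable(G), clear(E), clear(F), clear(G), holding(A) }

target: towers=[B/E; D/C/F; G] holding=A
     unstack(F, C) → towers=[A; B/E; D/C; G] holding=F
         pickup(G) → towers=[A; B/E; D/C/F] holding=G
         pickup(A) → towers=[B/E; D/C/F; G] holding=A  ← match
     unstack(E, B) → towers=[A; B; D/C/F; G] holding=E

pickup(A)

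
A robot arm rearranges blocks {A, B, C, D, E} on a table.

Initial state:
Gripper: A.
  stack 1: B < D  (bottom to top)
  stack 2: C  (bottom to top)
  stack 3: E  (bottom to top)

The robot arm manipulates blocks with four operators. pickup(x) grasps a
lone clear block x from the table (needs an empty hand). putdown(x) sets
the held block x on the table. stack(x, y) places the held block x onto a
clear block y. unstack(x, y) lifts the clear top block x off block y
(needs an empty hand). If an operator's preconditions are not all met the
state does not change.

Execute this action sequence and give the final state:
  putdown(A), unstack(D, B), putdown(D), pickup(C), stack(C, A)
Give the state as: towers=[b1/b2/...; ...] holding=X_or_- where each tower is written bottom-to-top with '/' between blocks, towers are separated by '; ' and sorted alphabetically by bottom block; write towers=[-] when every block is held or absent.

step 1 (putdown(A)): towers=[A; B/D; C; E] holding=-
step 2 (unstack(D, B)): towers=[A; B; C; E] holding=D
step 3 (putdown(D)): towers=[A; B; C; D; E] holding=-
step 4 (pickup(C)): towers=[A; B; D; E] holding=C
step 5 (stack(C, A)): towers=[A/C; B; D; E] holding=-

towers=[A/C; B; D; E] holding=-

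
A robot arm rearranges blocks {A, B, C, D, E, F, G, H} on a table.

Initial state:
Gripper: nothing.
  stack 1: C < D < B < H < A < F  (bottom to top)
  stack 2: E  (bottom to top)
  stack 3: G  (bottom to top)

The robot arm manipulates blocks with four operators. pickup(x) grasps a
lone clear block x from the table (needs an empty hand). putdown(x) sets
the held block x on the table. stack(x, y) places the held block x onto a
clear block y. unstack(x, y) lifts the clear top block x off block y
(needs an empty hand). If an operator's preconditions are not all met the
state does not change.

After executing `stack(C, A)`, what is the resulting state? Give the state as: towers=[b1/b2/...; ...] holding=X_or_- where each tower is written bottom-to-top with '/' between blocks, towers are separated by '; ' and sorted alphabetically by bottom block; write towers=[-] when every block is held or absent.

before: towers=[C/D/B/H/A/F; E; G] holding=-
pre[stack(C, A)]: holding(C) ✗, clear(A) ✗, C≠A ✓
holding(C), clear(A) unmet → stack(C, A) is a no-op
after:  towers=[C/D/B/H/A/F; E; G] holding=-

towers=[C/D/B/H/A/F; E; G] holding=-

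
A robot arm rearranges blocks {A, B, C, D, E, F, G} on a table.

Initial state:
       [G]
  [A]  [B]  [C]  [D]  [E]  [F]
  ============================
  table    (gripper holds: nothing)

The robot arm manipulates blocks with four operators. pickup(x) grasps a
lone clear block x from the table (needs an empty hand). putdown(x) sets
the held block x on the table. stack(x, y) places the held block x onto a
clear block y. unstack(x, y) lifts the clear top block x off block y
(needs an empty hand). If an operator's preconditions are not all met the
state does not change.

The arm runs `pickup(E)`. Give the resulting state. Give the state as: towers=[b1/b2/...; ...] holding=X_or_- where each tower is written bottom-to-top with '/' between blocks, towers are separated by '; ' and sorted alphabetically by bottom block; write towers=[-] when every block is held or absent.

towers=[A; B/G; C; D; F] holding=E

before: towers=[A; B/G; C; D; E; F] holding=-
pre[pickup(E)]: clear(E) ok, ontable(E) ok, handempty ok
all met → apply pickup(E)
after:  towers=[A; B/G; C; D; F] holding=E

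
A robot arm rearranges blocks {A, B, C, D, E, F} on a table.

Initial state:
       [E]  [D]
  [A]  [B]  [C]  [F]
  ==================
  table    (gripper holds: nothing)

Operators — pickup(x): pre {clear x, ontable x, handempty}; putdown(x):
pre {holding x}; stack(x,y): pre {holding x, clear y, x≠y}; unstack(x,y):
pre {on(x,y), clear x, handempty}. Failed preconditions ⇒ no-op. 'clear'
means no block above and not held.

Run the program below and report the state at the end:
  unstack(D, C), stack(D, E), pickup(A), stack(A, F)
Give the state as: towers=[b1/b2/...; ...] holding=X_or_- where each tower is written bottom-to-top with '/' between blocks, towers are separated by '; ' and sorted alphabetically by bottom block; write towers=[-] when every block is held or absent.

towers=[B/E/D; C; F/A] holding=-

step 1 (unstack(D, C)): towers=[A; B/E; C; F] holding=D
step 2 (stack(D, E)): towers=[A; B/E/D; C; F] holding=-
step 3 (pickup(A)): towers=[B/E/D; C; F] holding=A
step 4 (stack(A, F)): towers=[B/E/D; C; F/A] holding=-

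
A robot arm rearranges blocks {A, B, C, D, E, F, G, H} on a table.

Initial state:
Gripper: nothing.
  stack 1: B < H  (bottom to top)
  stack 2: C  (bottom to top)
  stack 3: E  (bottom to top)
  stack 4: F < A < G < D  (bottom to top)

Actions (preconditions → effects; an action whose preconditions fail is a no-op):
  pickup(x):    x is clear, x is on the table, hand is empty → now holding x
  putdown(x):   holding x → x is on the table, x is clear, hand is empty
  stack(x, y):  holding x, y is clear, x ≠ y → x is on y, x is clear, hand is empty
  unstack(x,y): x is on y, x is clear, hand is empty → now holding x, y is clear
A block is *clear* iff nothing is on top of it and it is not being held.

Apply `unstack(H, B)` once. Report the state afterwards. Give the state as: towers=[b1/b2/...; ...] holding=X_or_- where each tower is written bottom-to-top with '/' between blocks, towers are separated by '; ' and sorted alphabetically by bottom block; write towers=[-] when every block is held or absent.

towers=[B; C; E; F/A/G/D] holding=H

before: towers=[B/H; C; E; F/A/G/D] holding=-
pre[unstack(H, B)]: on(H,B) ✓, clear(H) ✓, handempty ✓
all met → apply unstack(H, B)
after:  towers=[B; C; E; F/A/G/D] holding=H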